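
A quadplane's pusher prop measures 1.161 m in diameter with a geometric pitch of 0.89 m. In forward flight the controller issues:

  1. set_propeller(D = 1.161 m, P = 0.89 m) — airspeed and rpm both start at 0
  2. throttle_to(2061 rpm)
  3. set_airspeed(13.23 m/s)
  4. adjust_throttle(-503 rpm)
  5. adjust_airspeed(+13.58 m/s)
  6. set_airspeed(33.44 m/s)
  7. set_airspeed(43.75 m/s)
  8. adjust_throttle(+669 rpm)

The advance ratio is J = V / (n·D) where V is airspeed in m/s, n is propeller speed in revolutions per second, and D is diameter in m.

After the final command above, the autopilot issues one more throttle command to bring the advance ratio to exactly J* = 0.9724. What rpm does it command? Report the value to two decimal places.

rpm = 2325.16

set_propeller: D = 1.161 m, P = 0.89 m (p = P/D = 0.766581); state ← (V=0, rpm=0)
throttle_to(2061): rpm ← 2061
set_airspeed(13.23): V ← 13.23 m/s
adjust_throttle(-503): rpm ← 2061 -503 = 1558
adjust_airspeed(+13.58): V ← 13.23 +13.58 = 26.81 m/s
set_airspeed(33.44): V ← 33.44 m/s
set_airspeed(43.75): V ← 43.75 m/s
adjust_throttle(+669): rpm ← 1558 +669 = 2227
final state: V = 43.75 m/s, rpm = 2227 → n = rpm/60 = 37.116667 rev/s
target J* = 0.9724; solve J* = V/(n·D) for n: n = V/(J*·D) = 43.75/(0.9724 × 1.161) = 38.752604 rev/s
rpm = 60·n = 2325.156224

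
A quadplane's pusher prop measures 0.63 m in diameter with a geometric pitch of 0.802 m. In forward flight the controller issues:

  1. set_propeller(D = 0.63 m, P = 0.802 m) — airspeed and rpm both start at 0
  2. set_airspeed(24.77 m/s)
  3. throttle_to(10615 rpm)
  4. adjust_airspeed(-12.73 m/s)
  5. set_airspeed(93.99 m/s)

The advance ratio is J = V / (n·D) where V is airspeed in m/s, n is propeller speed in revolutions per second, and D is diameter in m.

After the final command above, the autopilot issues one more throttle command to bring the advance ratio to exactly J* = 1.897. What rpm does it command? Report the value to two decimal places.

rpm = 4718.73

set_propeller: D = 0.63 m, P = 0.802 m (p = P/D = 1.273016); state ← (V=0, rpm=0)
set_airspeed(24.77): V ← 24.77 m/s
throttle_to(10615): rpm ← 10615
adjust_airspeed(-12.73): V ← 24.77 -12.73 = 12.04 m/s
set_airspeed(93.99): V ← 93.99 m/s
final state: V = 93.99 m/s, rpm = 10615 → n = rpm/60 = 176.916667 rev/s
target J* = 1.897; solve J* = V/(n·D) for n: n = V/(J*·D) = 93.99/(1.897 × 0.63) = 78.645480 rev/s
rpm = 60·n = 4718.728820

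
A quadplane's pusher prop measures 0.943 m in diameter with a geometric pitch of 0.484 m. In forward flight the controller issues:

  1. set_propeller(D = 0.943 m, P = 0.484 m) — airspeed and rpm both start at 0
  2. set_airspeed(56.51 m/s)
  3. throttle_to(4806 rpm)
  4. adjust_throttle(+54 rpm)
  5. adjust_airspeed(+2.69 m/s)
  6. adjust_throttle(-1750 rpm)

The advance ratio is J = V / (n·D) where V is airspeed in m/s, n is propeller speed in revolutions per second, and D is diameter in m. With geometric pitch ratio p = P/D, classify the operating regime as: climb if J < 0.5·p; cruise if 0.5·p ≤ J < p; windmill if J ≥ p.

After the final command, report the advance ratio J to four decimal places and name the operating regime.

J = 1.2112, regime = windmill

set_propeller: D = 0.943 m, P = 0.484 m (p = P/D = 0.513256); state ← (V=0, rpm=0)
set_airspeed(56.51): V ← 56.51 m/s
throttle_to(4806): rpm ← 4806
adjust_throttle(+54): rpm ← 4806 +54 = 4860
adjust_airspeed(+2.69): V ← 56.51 +2.69 = 59.2 m/s
adjust_throttle(-1750): rpm ← 4860 -1750 = 3110
final state: V = 59.2 m/s, rpm = 3110 → n = rpm/60 = 51.833333 rev/s
J = V / (n·D) = 59.2 / (51.833333 × 0.943) = 1.211158
regime bands: climb J<0.2566 | cruise [0.2566, 0.5133) | windmill J≥0.5133
J = 1.2112 → windmill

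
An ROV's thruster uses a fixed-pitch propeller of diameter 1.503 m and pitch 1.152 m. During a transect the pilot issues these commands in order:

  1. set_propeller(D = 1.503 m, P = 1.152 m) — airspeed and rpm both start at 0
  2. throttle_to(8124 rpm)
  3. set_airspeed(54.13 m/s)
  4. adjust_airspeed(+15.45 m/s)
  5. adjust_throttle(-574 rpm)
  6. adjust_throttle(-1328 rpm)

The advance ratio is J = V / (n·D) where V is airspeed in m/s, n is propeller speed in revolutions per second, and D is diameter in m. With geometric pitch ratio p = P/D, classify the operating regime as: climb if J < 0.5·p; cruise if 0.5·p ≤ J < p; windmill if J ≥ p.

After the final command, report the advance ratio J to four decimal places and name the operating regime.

set_propeller: D = 1.503 m, P = 1.152 m (p = P/D = 0.766467); state ← (V=0, rpm=0)
throttle_to(8124): rpm ← 8124
set_airspeed(54.13): V ← 54.13 m/s
adjust_airspeed(+15.45): V ← 54.13 +15.45 = 69.58 m/s
adjust_throttle(-574): rpm ← 8124 -574 = 7550
adjust_throttle(-1328): rpm ← 7550 -1328 = 6222
final state: V = 69.58 m/s, rpm = 6222 → n = rpm/60 = 103.700000 rev/s
J = V / (n·D) = 69.58 / (103.700000 × 1.503) = 0.446423
regime bands: climb J<0.3832 | cruise [0.3832, 0.7665) | windmill J≥0.7665
J = 0.4464 → cruise

J = 0.4464, regime = cruise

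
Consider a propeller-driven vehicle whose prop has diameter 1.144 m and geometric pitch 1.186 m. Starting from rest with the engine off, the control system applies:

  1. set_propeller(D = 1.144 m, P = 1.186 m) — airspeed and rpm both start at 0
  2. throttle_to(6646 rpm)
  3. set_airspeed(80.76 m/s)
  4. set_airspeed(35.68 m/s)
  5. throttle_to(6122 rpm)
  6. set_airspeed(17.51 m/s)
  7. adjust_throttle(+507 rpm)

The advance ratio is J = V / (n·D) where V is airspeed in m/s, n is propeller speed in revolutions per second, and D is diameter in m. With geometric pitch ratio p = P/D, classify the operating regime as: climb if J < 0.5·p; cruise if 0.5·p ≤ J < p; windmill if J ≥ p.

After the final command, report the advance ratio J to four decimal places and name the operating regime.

set_propeller: D = 1.144 m, P = 1.186 m (p = P/D = 1.036713); state ← (V=0, rpm=0)
throttle_to(6646): rpm ← 6646
set_airspeed(80.76): V ← 80.76 m/s
set_airspeed(35.68): V ← 35.68 m/s
throttle_to(6122): rpm ← 6122
set_airspeed(17.51): V ← 17.51 m/s
adjust_throttle(+507): rpm ← 6122 +507 = 6629
final state: V = 17.51 m/s, rpm = 6629 → n = rpm/60 = 110.483333 rev/s
J = V / (n·D) = 17.51 / (110.483333 × 1.144) = 0.138536
regime bands: climb J<0.5184 | cruise [0.5184, 1.0367) | windmill J≥1.0367
J = 0.1385 → climb

J = 0.1385, regime = climb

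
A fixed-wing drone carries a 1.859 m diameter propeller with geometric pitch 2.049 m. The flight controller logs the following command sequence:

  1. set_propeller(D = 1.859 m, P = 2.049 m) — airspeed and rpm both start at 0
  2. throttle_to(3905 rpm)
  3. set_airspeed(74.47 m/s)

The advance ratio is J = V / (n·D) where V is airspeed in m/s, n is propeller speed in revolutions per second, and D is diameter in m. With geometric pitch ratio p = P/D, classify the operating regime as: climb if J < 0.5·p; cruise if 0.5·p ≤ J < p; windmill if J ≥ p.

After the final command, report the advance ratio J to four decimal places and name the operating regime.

J = 0.6155, regime = cruise

set_propeller: D = 1.859 m, P = 2.049 m (p = P/D = 1.102205); state ← (V=0, rpm=0)
throttle_to(3905): rpm ← 3905
set_airspeed(74.47): V ← 74.47 m/s
final state: V = 74.47 m/s, rpm = 3905 → n = rpm/60 = 65.083333 rev/s
J = V / (n·D) = 74.47 / (65.083333 × 1.859) = 0.615506
regime bands: climb J<0.5511 | cruise [0.5511, 1.1022) | windmill J≥1.1022
J = 0.6155 → cruise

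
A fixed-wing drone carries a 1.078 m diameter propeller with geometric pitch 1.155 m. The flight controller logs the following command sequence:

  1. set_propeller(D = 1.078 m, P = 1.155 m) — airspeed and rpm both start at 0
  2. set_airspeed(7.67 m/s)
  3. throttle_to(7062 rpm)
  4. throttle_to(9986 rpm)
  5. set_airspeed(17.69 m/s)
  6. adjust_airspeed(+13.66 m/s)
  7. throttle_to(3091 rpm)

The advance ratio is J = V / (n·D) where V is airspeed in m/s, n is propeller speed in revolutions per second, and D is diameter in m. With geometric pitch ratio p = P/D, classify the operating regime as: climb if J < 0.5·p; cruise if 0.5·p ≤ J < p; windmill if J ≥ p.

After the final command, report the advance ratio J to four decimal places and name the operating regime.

J = 0.5645, regime = cruise

set_propeller: D = 1.078 m, P = 1.155 m (p = P/D = 1.071429); state ← (V=0, rpm=0)
set_airspeed(7.67): V ← 7.67 m/s
throttle_to(7062): rpm ← 7062
throttle_to(9986): rpm ← 9986
set_airspeed(17.69): V ← 17.69 m/s
adjust_airspeed(+13.66): V ← 17.69 +13.66 = 31.35 m/s
throttle_to(3091): rpm ← 3091
final state: V = 31.35 m/s, rpm = 3091 → n = rpm/60 = 51.516667 rev/s
J = V / (n·D) = 31.35 / (51.516667 × 1.078) = 0.564509
regime bands: climb J<0.5357 | cruise [0.5357, 1.0714) | windmill J≥1.0714
J = 0.5645 → cruise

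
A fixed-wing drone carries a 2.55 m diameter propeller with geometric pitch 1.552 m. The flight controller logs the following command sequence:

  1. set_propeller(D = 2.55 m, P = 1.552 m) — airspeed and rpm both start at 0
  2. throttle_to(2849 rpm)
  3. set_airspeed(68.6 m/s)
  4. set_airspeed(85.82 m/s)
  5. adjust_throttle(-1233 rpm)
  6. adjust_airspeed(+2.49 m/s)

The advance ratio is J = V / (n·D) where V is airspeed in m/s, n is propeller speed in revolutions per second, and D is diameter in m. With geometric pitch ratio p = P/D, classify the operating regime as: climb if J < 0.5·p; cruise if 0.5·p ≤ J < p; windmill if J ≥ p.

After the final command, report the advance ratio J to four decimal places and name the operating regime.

J = 1.2858, regime = windmill

set_propeller: D = 2.55 m, P = 1.552 m (p = P/D = 0.608627); state ← (V=0, rpm=0)
throttle_to(2849): rpm ← 2849
set_airspeed(68.6): V ← 68.6 m/s
set_airspeed(85.82): V ← 85.82 m/s
adjust_throttle(-1233): rpm ← 2849 -1233 = 1616
adjust_airspeed(+2.49): V ← 85.82 +2.49 = 88.31 m/s
final state: V = 88.31 m/s, rpm = 1616 → n = rpm/60 = 26.933333 rev/s
J = V / (n·D) = 88.31 / (26.933333 × 2.55) = 1.285818
regime bands: climb J<0.3043 | cruise [0.3043, 0.6086) | windmill J≥0.6086
J = 1.2858 → windmill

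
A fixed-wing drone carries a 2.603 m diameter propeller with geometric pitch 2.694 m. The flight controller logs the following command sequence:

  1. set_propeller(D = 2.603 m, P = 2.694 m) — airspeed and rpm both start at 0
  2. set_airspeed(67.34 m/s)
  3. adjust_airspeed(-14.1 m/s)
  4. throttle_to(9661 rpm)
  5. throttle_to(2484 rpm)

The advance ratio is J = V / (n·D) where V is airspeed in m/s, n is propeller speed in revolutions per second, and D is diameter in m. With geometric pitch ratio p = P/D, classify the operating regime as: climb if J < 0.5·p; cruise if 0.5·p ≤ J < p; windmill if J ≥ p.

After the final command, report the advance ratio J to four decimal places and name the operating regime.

J = 0.4940, regime = climb

set_propeller: D = 2.603 m, P = 2.694 m (p = P/D = 1.034960); state ← (V=0, rpm=0)
set_airspeed(67.34): V ← 67.34 m/s
adjust_airspeed(-14.1): V ← 67.34 -14.1 = 53.24 m/s
throttle_to(9661): rpm ← 9661
throttle_to(2484): rpm ← 2484
final state: V = 53.24 m/s, rpm = 2484 → n = rpm/60 = 41.400000 rev/s
J = V / (n·D) = 53.24 / (41.400000 × 2.603) = 0.494042
regime bands: climb J<0.5175 | cruise [0.5175, 1.0350) | windmill J≥1.0350
J = 0.4940 → climb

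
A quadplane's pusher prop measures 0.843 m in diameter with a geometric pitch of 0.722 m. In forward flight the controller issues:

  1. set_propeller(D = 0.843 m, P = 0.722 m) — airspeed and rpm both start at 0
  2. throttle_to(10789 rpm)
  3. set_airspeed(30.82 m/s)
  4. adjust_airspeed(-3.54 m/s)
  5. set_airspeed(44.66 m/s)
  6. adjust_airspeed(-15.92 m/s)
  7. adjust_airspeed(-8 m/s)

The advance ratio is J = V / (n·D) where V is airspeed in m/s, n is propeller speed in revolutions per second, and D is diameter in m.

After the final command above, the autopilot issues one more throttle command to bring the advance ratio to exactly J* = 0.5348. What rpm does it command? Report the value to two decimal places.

set_propeller: D = 0.843 m, P = 0.722 m (p = P/D = 0.856465); state ← (V=0, rpm=0)
throttle_to(10789): rpm ← 10789
set_airspeed(30.82): V ← 30.82 m/s
adjust_airspeed(-3.54): V ← 30.82 -3.54 = 27.28 m/s
set_airspeed(44.66): V ← 44.66 m/s
adjust_airspeed(-15.92): V ← 44.66 -15.92 = 28.74 m/s
adjust_airspeed(-8): V ← 28.74 -8 = 20.74 m/s
final state: V = 20.74 m/s, rpm = 10789 → n = rpm/60 = 179.816667 rev/s
target J* = 0.5348; solve J* = V/(n·D) for n: n = V/(J*·D) = 20.74/(0.5348 × 0.843) = 46.003384 rev/s
rpm = 60·n = 2760.203036

rpm = 2760.20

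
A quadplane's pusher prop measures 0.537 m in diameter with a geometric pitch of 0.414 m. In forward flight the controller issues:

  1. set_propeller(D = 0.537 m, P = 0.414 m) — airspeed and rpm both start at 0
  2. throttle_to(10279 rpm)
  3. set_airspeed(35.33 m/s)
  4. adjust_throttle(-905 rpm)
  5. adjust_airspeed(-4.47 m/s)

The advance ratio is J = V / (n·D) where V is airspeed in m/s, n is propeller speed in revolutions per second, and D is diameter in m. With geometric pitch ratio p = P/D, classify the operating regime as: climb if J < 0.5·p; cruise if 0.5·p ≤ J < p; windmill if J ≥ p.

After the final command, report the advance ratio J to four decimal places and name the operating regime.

set_propeller: D = 0.537 m, P = 0.414 m (p = P/D = 0.770950); state ← (V=0, rpm=0)
throttle_to(10279): rpm ← 10279
set_airspeed(35.33): V ← 35.33 m/s
adjust_throttle(-905): rpm ← 10279 -905 = 9374
adjust_airspeed(-4.47): V ← 35.33 -4.47 = 30.86 m/s
final state: V = 30.86 m/s, rpm = 9374 → n = rpm/60 = 156.233333 rev/s
J = V / (n·D) = 30.86 / (156.233333 × 0.537) = 0.367831
regime bands: climb J<0.3855 | cruise [0.3855, 0.7709) | windmill J≥0.7709
J = 0.3678 → climb

J = 0.3678, regime = climb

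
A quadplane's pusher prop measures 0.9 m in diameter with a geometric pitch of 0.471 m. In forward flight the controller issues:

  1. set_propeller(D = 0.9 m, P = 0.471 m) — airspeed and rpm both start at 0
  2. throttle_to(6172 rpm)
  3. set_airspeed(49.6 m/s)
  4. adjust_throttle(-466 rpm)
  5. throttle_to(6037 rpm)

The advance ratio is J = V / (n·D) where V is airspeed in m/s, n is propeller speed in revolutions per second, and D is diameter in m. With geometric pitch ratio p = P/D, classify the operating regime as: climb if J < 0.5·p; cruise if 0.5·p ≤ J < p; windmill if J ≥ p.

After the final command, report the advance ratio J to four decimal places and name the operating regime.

J = 0.5477, regime = windmill

set_propeller: D = 0.9 m, P = 0.471 m (p = P/D = 0.523333); state ← (V=0, rpm=0)
throttle_to(6172): rpm ← 6172
set_airspeed(49.6): V ← 49.6 m/s
adjust_throttle(-466): rpm ← 6172 -466 = 5706
throttle_to(6037): rpm ← 6037
final state: V = 49.6 m/s, rpm = 6037 → n = rpm/60 = 100.616667 rev/s
J = V / (n·D) = 49.6 / (100.616667 × 0.9) = 0.547733
regime bands: climb J<0.2617 | cruise [0.2617, 0.5233) | windmill J≥0.5233
J = 0.5477 → windmill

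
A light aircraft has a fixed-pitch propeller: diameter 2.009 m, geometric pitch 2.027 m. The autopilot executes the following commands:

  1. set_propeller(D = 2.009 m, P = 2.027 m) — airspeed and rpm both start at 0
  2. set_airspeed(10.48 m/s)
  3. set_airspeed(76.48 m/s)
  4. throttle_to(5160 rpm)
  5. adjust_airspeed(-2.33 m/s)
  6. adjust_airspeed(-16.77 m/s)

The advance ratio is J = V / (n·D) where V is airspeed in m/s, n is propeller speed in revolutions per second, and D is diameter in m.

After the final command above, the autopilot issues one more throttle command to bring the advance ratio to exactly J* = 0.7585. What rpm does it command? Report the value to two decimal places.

rpm = 2259.31

set_propeller: D = 2.009 m, P = 2.027 m (p = P/D = 1.008960); state ← (V=0, rpm=0)
set_airspeed(10.48): V ← 10.48 m/s
set_airspeed(76.48): V ← 76.48 m/s
throttle_to(5160): rpm ← 5160
adjust_airspeed(-2.33): V ← 76.48 -2.33 = 74.15 m/s
adjust_airspeed(-16.77): V ← 74.15 -16.77 = 57.38 m/s
final state: V = 57.38 m/s, rpm = 5160 → n = rpm/60 = 86.000000 rev/s
target J* = 0.7585; solve J* = V/(n·D) for n: n = V/(J*·D) = 57.38/(0.7585 × 2.009) = 37.655205 rev/s
rpm = 60·n = 2259.312330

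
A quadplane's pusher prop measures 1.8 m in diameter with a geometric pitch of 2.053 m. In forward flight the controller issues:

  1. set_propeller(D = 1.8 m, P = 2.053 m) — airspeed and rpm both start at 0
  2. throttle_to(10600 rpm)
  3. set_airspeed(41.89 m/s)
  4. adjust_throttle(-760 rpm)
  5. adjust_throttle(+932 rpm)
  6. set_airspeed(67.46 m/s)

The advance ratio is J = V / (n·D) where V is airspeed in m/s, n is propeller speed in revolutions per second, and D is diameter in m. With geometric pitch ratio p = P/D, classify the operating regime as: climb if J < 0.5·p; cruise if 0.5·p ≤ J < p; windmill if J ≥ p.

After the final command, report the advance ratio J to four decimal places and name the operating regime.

J = 0.2088, regime = climb

set_propeller: D = 1.8 m, P = 2.053 m (p = P/D = 1.140556); state ← (V=0, rpm=0)
throttle_to(10600): rpm ← 10600
set_airspeed(41.89): V ← 41.89 m/s
adjust_throttle(-760): rpm ← 10600 -760 = 9840
adjust_throttle(+932): rpm ← 9840 +932 = 10772
set_airspeed(67.46): V ← 67.46 m/s
final state: V = 67.46 m/s, rpm = 10772 → n = rpm/60 = 179.533333 rev/s
J = V / (n·D) = 67.46 / (179.533333 × 1.8) = 0.208751
regime bands: climb J<0.5703 | cruise [0.5703, 1.1406) | windmill J≥1.1406
J = 0.2088 → climb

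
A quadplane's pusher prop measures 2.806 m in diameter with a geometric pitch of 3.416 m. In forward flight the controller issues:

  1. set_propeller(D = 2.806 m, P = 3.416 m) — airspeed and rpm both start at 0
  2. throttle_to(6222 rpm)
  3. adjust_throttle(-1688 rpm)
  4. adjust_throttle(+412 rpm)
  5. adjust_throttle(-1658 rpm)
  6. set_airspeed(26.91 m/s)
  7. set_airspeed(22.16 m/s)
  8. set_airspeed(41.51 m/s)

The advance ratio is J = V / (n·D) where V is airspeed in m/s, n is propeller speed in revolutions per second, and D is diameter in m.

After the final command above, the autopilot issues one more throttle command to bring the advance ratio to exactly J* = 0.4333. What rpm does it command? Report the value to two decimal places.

rpm = 2048.46

set_propeller: D = 2.806 m, P = 3.416 m (p = P/D = 1.217391); state ← (V=0, rpm=0)
throttle_to(6222): rpm ← 6222
adjust_throttle(-1688): rpm ← 6222 -1688 = 4534
adjust_throttle(+412): rpm ← 4534 +412 = 4946
adjust_throttle(-1658): rpm ← 4946 -1658 = 3288
set_airspeed(26.91): V ← 26.91 m/s
set_airspeed(22.16): V ← 22.16 m/s
set_airspeed(41.51): V ← 41.51 m/s
final state: V = 41.51 m/s, rpm = 3288 → n = rpm/60 = 54.800000 rev/s
target J* = 0.4333; solve J* = V/(n·D) for n: n = V/(J*·D) = 41.51/(0.4333 × 2.806) = 34.141011 rev/s
rpm = 60·n = 2048.460661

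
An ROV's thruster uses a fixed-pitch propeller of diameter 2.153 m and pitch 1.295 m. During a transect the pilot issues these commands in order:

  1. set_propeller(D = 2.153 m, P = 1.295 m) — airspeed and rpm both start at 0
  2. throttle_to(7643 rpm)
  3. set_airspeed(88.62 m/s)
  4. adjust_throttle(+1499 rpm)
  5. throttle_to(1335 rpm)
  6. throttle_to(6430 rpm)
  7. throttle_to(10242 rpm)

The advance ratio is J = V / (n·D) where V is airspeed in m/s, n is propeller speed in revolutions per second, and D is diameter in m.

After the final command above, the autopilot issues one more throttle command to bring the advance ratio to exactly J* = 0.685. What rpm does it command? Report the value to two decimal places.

rpm = 3605.36

set_propeller: D = 2.153 m, P = 1.295 m (p = P/D = 0.601486); state ← (V=0, rpm=0)
throttle_to(7643): rpm ← 7643
set_airspeed(88.62): V ← 88.62 m/s
adjust_throttle(+1499): rpm ← 7643 +1499 = 9142
throttle_to(1335): rpm ← 1335
throttle_to(6430): rpm ← 6430
throttle_to(10242): rpm ← 10242
final state: V = 88.62 m/s, rpm = 10242 → n = rpm/60 = 170.700000 rev/s
target J* = 0.685; solve J* = V/(n·D) for n: n = V/(J*·D) = 88.62/(0.685 × 2.153) = 60.089300 rev/s
rpm = 60·n = 3605.357996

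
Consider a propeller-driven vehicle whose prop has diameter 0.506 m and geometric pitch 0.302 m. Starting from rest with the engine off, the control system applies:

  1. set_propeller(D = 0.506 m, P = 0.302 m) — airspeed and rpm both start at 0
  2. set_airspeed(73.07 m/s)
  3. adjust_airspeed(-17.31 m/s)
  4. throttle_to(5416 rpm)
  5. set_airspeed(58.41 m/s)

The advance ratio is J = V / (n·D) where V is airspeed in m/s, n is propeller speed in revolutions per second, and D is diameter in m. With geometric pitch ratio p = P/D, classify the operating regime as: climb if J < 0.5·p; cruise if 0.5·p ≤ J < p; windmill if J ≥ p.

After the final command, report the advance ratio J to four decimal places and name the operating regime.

set_propeller: D = 0.506 m, P = 0.302 m (p = P/D = 0.596838); state ← (V=0, rpm=0)
set_airspeed(73.07): V ← 73.07 m/s
adjust_airspeed(-17.31): V ← 73.07 -17.31 = 55.76 m/s
throttle_to(5416): rpm ← 5416
set_airspeed(58.41): V ← 58.41 m/s
final state: V = 58.41 m/s, rpm = 5416 → n = rpm/60 = 90.266667 rev/s
J = V / (n·D) = 58.41 / (90.266667 × 0.506) = 1.278820
regime bands: climb J<0.2984 | cruise [0.2984, 0.5968) | windmill J≥0.5968
J = 1.2788 → windmill

J = 1.2788, regime = windmill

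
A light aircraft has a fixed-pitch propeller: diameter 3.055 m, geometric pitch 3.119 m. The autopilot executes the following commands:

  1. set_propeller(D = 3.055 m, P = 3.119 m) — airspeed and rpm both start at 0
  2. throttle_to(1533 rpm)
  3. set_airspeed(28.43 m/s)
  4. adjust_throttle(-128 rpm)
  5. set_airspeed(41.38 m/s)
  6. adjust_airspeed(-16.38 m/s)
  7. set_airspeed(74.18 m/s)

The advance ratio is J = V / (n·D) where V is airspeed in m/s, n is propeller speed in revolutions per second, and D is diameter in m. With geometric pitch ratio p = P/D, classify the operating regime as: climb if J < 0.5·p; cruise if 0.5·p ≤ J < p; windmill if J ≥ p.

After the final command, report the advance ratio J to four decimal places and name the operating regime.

set_propeller: D = 3.055 m, P = 3.119 m (p = P/D = 1.020949); state ← (V=0, rpm=0)
throttle_to(1533): rpm ← 1533
set_airspeed(28.43): V ← 28.43 m/s
adjust_throttle(-128): rpm ← 1533 -128 = 1405
set_airspeed(41.38): V ← 41.38 m/s
adjust_airspeed(-16.38): V ← 41.38 -16.38 = 25 m/s
set_airspeed(74.18): V ← 74.18 m/s
final state: V = 74.18 m/s, rpm = 1405 → n = rpm/60 = 23.416667 rev/s
J = V / (n·D) = 74.18 / (23.416667 × 3.055) = 1.036933
regime bands: climb J<0.5105 | cruise [0.5105, 1.0209) | windmill J≥1.0209
J = 1.0369 → windmill

J = 1.0369, regime = windmill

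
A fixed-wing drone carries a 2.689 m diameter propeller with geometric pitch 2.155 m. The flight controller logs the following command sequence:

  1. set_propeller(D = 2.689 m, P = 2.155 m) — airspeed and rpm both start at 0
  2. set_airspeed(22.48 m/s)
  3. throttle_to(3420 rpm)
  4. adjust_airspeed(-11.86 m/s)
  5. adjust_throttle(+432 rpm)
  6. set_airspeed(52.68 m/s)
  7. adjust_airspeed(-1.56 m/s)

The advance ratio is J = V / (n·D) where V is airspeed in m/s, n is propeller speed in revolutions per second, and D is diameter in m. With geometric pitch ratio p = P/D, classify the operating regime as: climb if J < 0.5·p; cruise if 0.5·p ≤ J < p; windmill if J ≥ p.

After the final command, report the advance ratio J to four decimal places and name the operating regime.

set_propeller: D = 2.689 m, P = 2.155 m (p = P/D = 0.801413); state ← (V=0, rpm=0)
set_airspeed(22.48): V ← 22.48 m/s
throttle_to(3420): rpm ← 3420
adjust_airspeed(-11.86): V ← 22.48 -11.86 = 10.62 m/s
adjust_throttle(+432): rpm ← 3420 +432 = 3852
set_airspeed(52.68): V ← 52.68 m/s
adjust_airspeed(-1.56): V ← 52.68 -1.56 = 51.12 m/s
final state: V = 51.12 m/s, rpm = 3852 → n = rpm/60 = 64.200000 rev/s
J = V / (n·D) = 51.12 / (64.200000 × 2.689) = 0.296118
regime bands: climb J<0.4007 | cruise [0.4007, 0.8014) | windmill J≥0.8014
J = 0.2961 → climb

J = 0.2961, regime = climb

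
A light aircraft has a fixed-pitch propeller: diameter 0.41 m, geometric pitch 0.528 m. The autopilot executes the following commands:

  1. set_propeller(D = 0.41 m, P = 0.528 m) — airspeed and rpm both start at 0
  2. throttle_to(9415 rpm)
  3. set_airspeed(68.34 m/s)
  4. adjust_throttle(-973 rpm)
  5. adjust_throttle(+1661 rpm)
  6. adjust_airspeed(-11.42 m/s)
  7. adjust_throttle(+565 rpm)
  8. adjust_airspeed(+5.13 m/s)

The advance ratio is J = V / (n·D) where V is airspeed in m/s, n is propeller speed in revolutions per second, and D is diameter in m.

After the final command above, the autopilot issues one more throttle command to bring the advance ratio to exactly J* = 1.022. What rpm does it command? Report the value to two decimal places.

set_propeller: D = 0.41 m, P = 0.528 m (p = P/D = 1.287805); state ← (V=0, rpm=0)
throttle_to(9415): rpm ← 9415
set_airspeed(68.34): V ← 68.34 m/s
adjust_throttle(-973): rpm ← 9415 -973 = 8442
adjust_throttle(+1661): rpm ← 8442 +1661 = 10103
adjust_airspeed(-11.42): V ← 68.34 -11.42 = 56.92 m/s
adjust_throttle(+565): rpm ← 10103 +565 = 10668
adjust_airspeed(+5.13): V ← 56.92 +5.13 = 62.05 m/s
final state: V = 62.05 m/s, rpm = 10668 → n = rpm/60 = 177.800000 rev/s
target J* = 1.022; solve J* = V/(n·D) for n: n = V/(J*·D) = 62.05/(1.022 × 0.41) = 148.083624 rev/s
rpm = 60·n = 8885.017422

rpm = 8885.02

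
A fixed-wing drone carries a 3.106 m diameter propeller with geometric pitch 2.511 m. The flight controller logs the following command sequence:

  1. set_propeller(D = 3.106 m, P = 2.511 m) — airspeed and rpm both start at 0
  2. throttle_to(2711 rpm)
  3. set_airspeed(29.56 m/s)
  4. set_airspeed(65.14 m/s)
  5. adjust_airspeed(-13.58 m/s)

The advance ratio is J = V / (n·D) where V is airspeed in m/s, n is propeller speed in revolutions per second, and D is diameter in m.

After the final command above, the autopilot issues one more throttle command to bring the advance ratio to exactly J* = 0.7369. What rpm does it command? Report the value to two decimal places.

rpm = 1351.62

set_propeller: D = 3.106 m, P = 2.511 m (p = P/D = 0.808435); state ← (V=0, rpm=0)
throttle_to(2711): rpm ← 2711
set_airspeed(29.56): V ← 29.56 m/s
set_airspeed(65.14): V ← 65.14 m/s
adjust_airspeed(-13.58): V ← 65.14 -13.58 = 51.56 m/s
final state: V = 51.56 m/s, rpm = 2711 → n = rpm/60 = 45.183333 rev/s
target J* = 0.7369; solve J* = V/(n·D) for n: n = V/(J*·D) = 51.56/(0.7369 × 3.106) = 22.526976 rev/s
rpm = 60·n = 1351.618574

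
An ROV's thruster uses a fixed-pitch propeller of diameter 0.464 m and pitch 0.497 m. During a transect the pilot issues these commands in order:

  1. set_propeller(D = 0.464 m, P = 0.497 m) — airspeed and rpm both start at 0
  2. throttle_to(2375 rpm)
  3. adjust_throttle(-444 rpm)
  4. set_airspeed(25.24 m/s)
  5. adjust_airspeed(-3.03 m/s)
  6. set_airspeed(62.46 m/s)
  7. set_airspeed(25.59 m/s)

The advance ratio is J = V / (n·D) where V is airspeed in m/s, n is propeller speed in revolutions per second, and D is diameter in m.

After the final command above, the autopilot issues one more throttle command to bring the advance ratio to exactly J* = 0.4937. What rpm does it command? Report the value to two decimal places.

set_propeller: D = 0.464 m, P = 0.497 m (p = P/D = 1.071121); state ← (V=0, rpm=0)
throttle_to(2375): rpm ← 2375
adjust_throttle(-444): rpm ← 2375 -444 = 1931
set_airspeed(25.24): V ← 25.24 m/s
adjust_airspeed(-3.03): V ← 25.24 -3.03 = 22.21 m/s
set_airspeed(62.46): V ← 62.46 m/s
set_airspeed(25.59): V ← 25.59 m/s
final state: V = 25.59 m/s, rpm = 1931 → n = rpm/60 = 32.183333 rev/s
target J* = 0.4937; solve J* = V/(n·D) for n: n = V/(J*·D) = 25.59/(0.4937 × 0.464) = 111.709261 rev/s
rpm = 60·n = 6702.555649

rpm = 6702.56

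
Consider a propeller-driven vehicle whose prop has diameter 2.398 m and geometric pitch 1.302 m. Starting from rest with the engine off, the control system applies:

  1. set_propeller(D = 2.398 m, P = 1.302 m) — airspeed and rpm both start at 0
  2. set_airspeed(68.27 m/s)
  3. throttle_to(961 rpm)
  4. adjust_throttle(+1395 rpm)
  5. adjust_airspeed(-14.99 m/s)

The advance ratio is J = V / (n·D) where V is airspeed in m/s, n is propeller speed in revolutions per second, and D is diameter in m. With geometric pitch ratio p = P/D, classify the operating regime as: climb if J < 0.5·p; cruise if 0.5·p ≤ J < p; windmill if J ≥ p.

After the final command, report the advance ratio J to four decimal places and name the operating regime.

set_propeller: D = 2.398 m, P = 1.302 m (p = P/D = 0.542952); state ← (V=0, rpm=0)
set_airspeed(68.27): V ← 68.27 m/s
throttle_to(961): rpm ← 961
adjust_throttle(+1395): rpm ← 961 +1395 = 2356
adjust_airspeed(-14.99): V ← 68.27 -14.99 = 53.28 m/s
final state: V = 53.28 m/s, rpm = 2356 → n = rpm/60 = 39.266667 rev/s
J = V / (n·D) = 53.28 / (39.266667 × 2.398) = 0.565837
regime bands: climb J<0.2715 | cruise [0.2715, 0.5430) | windmill J≥0.5430
J = 0.5658 → windmill

J = 0.5658, regime = windmill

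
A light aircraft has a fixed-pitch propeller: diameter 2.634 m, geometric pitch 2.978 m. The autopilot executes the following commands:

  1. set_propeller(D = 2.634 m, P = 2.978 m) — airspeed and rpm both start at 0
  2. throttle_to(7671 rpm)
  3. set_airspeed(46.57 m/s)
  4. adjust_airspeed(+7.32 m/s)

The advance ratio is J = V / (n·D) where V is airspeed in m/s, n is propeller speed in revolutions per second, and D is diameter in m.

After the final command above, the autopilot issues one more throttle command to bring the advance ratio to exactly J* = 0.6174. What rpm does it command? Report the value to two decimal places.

set_propeller: D = 2.634 m, P = 2.978 m (p = P/D = 1.130600); state ← (V=0, rpm=0)
throttle_to(7671): rpm ← 7671
set_airspeed(46.57): V ← 46.57 m/s
adjust_airspeed(+7.32): V ← 46.57 +7.32 = 53.89 m/s
final state: V = 53.89 m/s, rpm = 7671 → n = rpm/60 = 127.850000 rev/s
target J* = 0.6174; solve J* = V/(n·D) for n: n = V/(J*·D) = 53.89/(0.6174 × 2.634) = 33.137961 rev/s
rpm = 60·n = 1988.277684

rpm = 1988.28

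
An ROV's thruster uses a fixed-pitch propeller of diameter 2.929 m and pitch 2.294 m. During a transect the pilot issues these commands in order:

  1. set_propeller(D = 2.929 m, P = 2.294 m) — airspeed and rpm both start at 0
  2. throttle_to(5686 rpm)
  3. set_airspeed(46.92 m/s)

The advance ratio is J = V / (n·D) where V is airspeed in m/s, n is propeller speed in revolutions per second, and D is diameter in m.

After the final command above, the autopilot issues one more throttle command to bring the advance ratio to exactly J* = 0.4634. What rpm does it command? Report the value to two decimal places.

rpm = 2074.12

set_propeller: D = 2.929 m, P = 2.294 m (p = P/D = 0.783202); state ← (V=0, rpm=0)
throttle_to(5686): rpm ← 5686
set_airspeed(46.92): V ← 46.92 m/s
final state: V = 46.92 m/s, rpm = 5686 → n = rpm/60 = 94.766667 rev/s
target J* = 0.4634; solve J* = V/(n·D) for n: n = V/(J*·D) = 46.92/(0.4634 × 2.929) = 34.568665 rev/s
rpm = 60·n = 2074.119873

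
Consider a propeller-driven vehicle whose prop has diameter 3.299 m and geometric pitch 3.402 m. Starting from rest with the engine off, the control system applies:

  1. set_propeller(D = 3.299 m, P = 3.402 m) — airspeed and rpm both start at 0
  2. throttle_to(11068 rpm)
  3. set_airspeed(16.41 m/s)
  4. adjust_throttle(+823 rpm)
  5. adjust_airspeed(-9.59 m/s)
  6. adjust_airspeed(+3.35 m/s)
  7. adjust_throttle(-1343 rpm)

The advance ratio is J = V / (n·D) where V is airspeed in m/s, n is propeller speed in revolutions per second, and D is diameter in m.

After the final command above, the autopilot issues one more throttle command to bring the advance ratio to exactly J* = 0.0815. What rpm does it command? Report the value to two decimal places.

set_propeller: D = 3.299 m, P = 3.402 m (p = P/D = 1.031222); state ← (V=0, rpm=0)
throttle_to(11068): rpm ← 11068
set_airspeed(16.41): V ← 16.41 m/s
adjust_throttle(+823): rpm ← 11068 +823 = 11891
adjust_airspeed(-9.59): V ← 16.41 -9.59 = 6.82 m/s
adjust_airspeed(+3.35): V ← 6.82 +3.35 = 10.17 m/s
adjust_throttle(-1343): rpm ← 11891 -1343 = 10548
final state: V = 10.17 m/s, rpm = 10548 → n = rpm/60 = 175.800000 rev/s
target J* = 0.0815; solve J* = V/(n·D) for n: n = V/(J*·D) = 10.17/(0.0815 × 3.299) = 37.825182 rev/s
rpm = 60·n = 2269.510932

rpm = 2269.51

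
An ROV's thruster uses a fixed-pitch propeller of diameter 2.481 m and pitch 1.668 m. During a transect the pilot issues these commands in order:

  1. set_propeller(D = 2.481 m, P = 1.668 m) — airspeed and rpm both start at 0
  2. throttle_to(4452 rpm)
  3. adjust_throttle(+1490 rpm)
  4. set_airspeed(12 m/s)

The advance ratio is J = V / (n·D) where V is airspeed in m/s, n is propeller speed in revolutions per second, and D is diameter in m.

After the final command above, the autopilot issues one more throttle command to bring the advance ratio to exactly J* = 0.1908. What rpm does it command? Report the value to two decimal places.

rpm = 1520.99

set_propeller: D = 2.481 m, P = 1.668 m (p = P/D = 0.672310); state ← (V=0, rpm=0)
throttle_to(4452): rpm ← 4452
adjust_throttle(+1490): rpm ← 4452 +1490 = 5942
set_airspeed(12): V ← 12 m/s
final state: V = 12 m/s, rpm = 5942 → n = rpm/60 = 99.033333 rev/s
target J* = 0.1908; solve J* = V/(n·D) for n: n = V/(J*·D) = 12/(0.1908 × 2.481) = 25.349892 rev/s
rpm = 60·n = 1520.993513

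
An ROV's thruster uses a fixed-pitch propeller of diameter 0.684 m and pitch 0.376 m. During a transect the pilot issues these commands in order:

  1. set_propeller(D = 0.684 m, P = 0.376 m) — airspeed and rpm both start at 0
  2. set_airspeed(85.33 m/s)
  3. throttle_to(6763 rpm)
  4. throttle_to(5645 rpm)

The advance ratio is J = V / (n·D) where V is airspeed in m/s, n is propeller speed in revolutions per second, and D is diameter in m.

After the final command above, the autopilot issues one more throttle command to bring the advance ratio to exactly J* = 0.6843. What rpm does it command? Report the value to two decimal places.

set_propeller: D = 0.684 m, P = 0.376 m (p = P/D = 0.549708); state ← (V=0, rpm=0)
set_airspeed(85.33): V ← 85.33 m/s
throttle_to(6763): rpm ← 6763
throttle_to(5645): rpm ← 5645
final state: V = 85.33 m/s, rpm = 5645 → n = rpm/60 = 94.083333 rev/s
target J* = 0.6843; solve J* = V/(n·D) for n: n = V/(J*·D) = 85.33/(0.6843 × 0.684) = 182.305220 rev/s
rpm = 60·n = 10938.313195

rpm = 10938.31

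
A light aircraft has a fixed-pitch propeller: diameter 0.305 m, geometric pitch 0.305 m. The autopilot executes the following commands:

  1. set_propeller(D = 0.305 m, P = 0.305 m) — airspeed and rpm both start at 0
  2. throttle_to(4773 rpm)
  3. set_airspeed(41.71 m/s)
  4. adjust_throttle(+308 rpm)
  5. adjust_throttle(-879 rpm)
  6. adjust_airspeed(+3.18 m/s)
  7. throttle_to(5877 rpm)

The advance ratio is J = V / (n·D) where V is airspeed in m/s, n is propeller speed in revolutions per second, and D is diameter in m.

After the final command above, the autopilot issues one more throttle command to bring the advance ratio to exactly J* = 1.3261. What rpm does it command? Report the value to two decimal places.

set_propeller: D = 0.305 m, P = 0.305 m (p = P/D = 1.000000); state ← (V=0, rpm=0)
throttle_to(4773): rpm ← 4773
set_airspeed(41.71): V ← 41.71 m/s
adjust_throttle(+308): rpm ← 4773 +308 = 5081
adjust_throttle(-879): rpm ← 5081 -879 = 4202
adjust_airspeed(+3.18): V ← 41.71 +3.18 = 44.89 m/s
throttle_to(5877): rpm ← 5877
final state: V = 44.89 m/s, rpm = 5877 → n = rpm/60 = 97.950000 rev/s
target J* = 1.3261; solve J* = V/(n·D) for n: n = V/(J*·D) = 44.89/(1.3261 × 0.305) = 110.987352 rev/s
rpm = 60·n = 6659.241137

rpm = 6659.24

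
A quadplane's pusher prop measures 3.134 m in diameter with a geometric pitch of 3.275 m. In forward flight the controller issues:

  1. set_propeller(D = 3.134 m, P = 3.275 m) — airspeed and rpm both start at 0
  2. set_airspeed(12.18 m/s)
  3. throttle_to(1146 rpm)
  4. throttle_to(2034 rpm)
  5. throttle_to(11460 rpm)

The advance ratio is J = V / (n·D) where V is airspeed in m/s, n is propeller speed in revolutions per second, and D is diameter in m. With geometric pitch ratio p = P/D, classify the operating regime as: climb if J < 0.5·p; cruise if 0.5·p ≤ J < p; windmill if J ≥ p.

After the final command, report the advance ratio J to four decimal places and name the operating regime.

set_propeller: D = 3.134 m, P = 3.275 m (p = P/D = 1.044990); state ← (V=0, rpm=0)
set_airspeed(12.18): V ← 12.18 m/s
throttle_to(1146): rpm ← 1146
throttle_to(2034): rpm ← 2034
throttle_to(11460): rpm ← 11460
final state: V = 12.18 m/s, rpm = 11460 → n = rpm/60 = 191.000000 rev/s
J = V / (n·D) = 12.18 / (191.000000 × 3.134) = 0.020348
regime bands: climb J<0.5225 | cruise [0.5225, 1.0450) | windmill J≥1.0450
J = 0.0203 → climb

J = 0.0203, regime = climb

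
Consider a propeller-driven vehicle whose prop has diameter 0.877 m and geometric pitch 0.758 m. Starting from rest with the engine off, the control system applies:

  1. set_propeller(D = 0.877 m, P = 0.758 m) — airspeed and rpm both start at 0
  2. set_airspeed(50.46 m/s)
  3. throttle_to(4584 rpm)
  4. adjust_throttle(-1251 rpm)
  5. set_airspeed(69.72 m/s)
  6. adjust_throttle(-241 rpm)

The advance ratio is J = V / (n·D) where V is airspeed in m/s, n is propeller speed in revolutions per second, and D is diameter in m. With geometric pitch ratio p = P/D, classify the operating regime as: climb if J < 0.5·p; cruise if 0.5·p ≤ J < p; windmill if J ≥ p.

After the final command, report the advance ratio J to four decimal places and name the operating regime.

set_propeller: D = 0.877 m, P = 0.758 m (p = P/D = 0.864310); state ← (V=0, rpm=0)
set_airspeed(50.46): V ← 50.46 m/s
throttle_to(4584): rpm ← 4584
adjust_throttle(-1251): rpm ← 4584 -1251 = 3333
set_airspeed(69.72): V ← 69.72 m/s
adjust_throttle(-241): rpm ← 3333 -241 = 3092
final state: V = 69.72 m/s, rpm = 3092 → n = rpm/60 = 51.533333 rev/s
J = V / (n·D) = 69.72 / (51.533333 × 0.877) = 1.542658
regime bands: climb J<0.4322 | cruise [0.4322, 0.8643) | windmill J≥0.8643
J = 1.5427 → windmill

J = 1.5427, regime = windmill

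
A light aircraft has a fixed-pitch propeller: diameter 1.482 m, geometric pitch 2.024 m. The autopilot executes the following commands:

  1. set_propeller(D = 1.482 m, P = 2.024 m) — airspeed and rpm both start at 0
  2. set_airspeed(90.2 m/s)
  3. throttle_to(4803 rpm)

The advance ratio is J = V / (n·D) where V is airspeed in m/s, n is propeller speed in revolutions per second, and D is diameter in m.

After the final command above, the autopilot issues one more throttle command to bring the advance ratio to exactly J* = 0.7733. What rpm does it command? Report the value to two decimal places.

set_propeller: D = 1.482 m, P = 2.024 m (p = P/D = 1.365722); state ← (V=0, rpm=0)
set_airspeed(90.2): V ← 90.2 m/s
throttle_to(4803): rpm ← 4803
final state: V = 90.2 m/s, rpm = 4803 → n = rpm/60 = 80.050000 rev/s
target J* = 0.7733; solve J* = V/(n·D) for n: n = V/(J*·D) = 90.2/(0.7733 × 1.482) = 78.706450 rev/s
rpm = 60·n = 4722.386994

rpm = 4722.39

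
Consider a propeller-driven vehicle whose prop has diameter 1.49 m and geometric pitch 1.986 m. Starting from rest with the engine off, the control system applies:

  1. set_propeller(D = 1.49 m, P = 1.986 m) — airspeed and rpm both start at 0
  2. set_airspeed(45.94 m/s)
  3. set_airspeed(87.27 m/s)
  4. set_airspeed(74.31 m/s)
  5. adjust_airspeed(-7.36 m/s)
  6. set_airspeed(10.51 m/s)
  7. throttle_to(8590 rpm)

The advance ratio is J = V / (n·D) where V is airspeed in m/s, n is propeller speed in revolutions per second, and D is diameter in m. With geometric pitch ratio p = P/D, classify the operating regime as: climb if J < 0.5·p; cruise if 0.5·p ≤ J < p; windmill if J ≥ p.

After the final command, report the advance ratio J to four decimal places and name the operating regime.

J = 0.0493, regime = climb

set_propeller: D = 1.49 m, P = 1.986 m (p = P/D = 1.332886); state ← (V=0, rpm=0)
set_airspeed(45.94): V ← 45.94 m/s
set_airspeed(87.27): V ← 87.27 m/s
set_airspeed(74.31): V ← 74.31 m/s
adjust_airspeed(-7.36): V ← 74.31 -7.36 = 66.95 m/s
set_airspeed(10.51): V ← 10.51 m/s
throttle_to(8590): rpm ← 8590
final state: V = 10.51 m/s, rpm = 8590 → n = rpm/60 = 143.166667 rev/s
J = V / (n·D) = 10.51 / (143.166667 × 1.49) = 0.049269
regime bands: climb J<0.6664 | cruise [0.6664, 1.3329) | windmill J≥1.3329
J = 0.0493 → climb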